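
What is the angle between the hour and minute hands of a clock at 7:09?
Hour hand position: 7 x 30 + 9 x 0.5 = 214.5 degrees
Minute hand position: 9 x 6 = 54 degrees
Difference: |214.5 - 54| = 160.5 degrees
The angle between the hands is 160.5 degrees

Final answer: 160.5 degrees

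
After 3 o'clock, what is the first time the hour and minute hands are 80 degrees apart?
At t minutes past 3:00, the hour hand is at 30 x 3 + 0.5t degrees and the minute hand is at 6t degrees.
The smaller angle between them is 80 degrees when |30H - 5.5t| = 80 or |30H - 5.5t| = 280.
With H = 3, solve 30 x 3 - 5.5t = +/- target for each target:
  t = (30 x 3 - 80) / 5.5 = 1.82
  t = (30 x 3 + 80) / 5.5 = 30.91
  t = (30 x 3 - 280) / 5.5 = -34.55 (outside (0, 60))
  t = (30 x 3 + 280) / 5.5 = 67.27 (outside (0, 60))
Valid solutions in (0, 60): {1.82, 30.91} minutes.
The first occurrence is t = 1.82 minutes.
The hands form a 80-degree angle at 1.82 minutes past 3:00.

Final answer: 1.82 minutes past 3:00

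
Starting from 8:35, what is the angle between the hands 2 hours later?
First find the time 2 hours after 8:35.
Total minutes: 8 x 60 + 35 + 2 x 60 + 0 = 635.
635 mod 720 = 635 minutes = 10:35.
Now compute the angle at 10:35:
Hour hand: 10 x 30 + 35 x 0.5 = 317.5 degrees
Minute hand: 35 x 6 = 210 degrees
Difference: |317.5 - 210| = 107.5 degrees
The angle is 107.5 degrees

Final answer: 107.5 degrees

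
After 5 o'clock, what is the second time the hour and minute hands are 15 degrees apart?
At t minutes past 5:00, the hour hand is at 30 x 5 + 0.5t degrees and the minute hand is at 6t degrees.
The smaller angle between them is 15 degrees when |30H - 5.5t| = 15 or |30H - 5.5t| = 345.
With H = 5, solve 30 x 5 - 5.5t = +/- target for each target:
  t = (30 x 5 - 15) / 5.5 = 24.55
  t = (30 x 5 + 15) / 5.5 = 30
  t = (30 x 5 - 345) / 5.5 = -35.45 (outside (0, 60))
  t = (30 x 5 + 345) / 5.5 = 90 (outside (0, 60))
Valid solutions in (0, 60): {24.55, 30} minutes.
The second occurrence is t = 30 minutes.
The hands form a 15-degree angle at 30 minutes past 5:00.

Final answer: 30 minutes past 5:00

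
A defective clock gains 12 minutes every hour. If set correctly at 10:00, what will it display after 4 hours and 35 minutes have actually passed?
For every 60 true minutes, the faulty clock advances 60 + 12 = 72 minutes.
True elapsed: 4 hours and 35 minutes = 275 minutes.
Faulty clock advances: 275 x 72/60 = 330 minutes (drift: 55 minutes ahead).
Shown time: 10:00 + 330 minutes = 3:30.

Final answer: 3:30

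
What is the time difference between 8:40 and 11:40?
From 8:40 to 11:40:
(11 x 60 + 40) - (8 x 60 + 40) = 700 - 520 = 180 minutes
= 3 hours

Final answer: 3 hours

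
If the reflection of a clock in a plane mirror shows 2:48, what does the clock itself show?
Reflection across the vertical (12-6) axis maps a hand at angle A degrees to (360 - A) degrees, which sends a reading of T minutes past 12:00 to (720 - T) minutes past 12:00.
Mirror reads 2:48 = 168 minutes past 12:00.
Actual time: (720 - 168) mod 720 = 552 minutes = 9:12.

Final answer: 9:12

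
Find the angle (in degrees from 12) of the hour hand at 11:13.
The hour hand moves 30 degrees per hour and 0.5 degrees per minute.
At 11:13: (11) x 30 + 13 x 0.5 = 330 + 6.5 = 336.5 degrees

Final answer: 336.5 degrees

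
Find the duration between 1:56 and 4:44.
From 1:56 to 4:44:
(4 x 60 + 44) - (1 x 60 + 56) = 284 - 116 = 168 minutes
= 2 hours and 48 minutes

Final answer: 2 hours and 48 minutes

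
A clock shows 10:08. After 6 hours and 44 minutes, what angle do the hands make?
First find the time 6 hours and 44 minutes after 10:08.
Total minutes: 10 x 60 + 8 + 6 x 60 + 44 = 1012.
1012 mod 720 = 292 minutes = 4:52.
Now compute the angle at 4:52:
Hour hand: 4 x 30 + 52 x 0.5 = 146 degrees
Minute hand: 52 x 6 = 312 degrees
Difference: |146 - 312| = 166 degrees
The angle is 166 degrees

Final answer: 166 degrees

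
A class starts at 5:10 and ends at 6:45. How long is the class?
From 5:10 to 6:45:
(6 x 60 + 45) - (5 x 60 + 10) = 405 - 310 = 95 minutes
= 1 hour and 35 minutes

Final answer: 1 hour and 35 minutes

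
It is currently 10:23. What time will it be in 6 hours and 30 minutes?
Starting time: 10:23
Adding 30 minutes to 23 minutes: 23 + 30 = 53 minutes
Adding 6 hours: 10 + 6 = 16 - 12 = 4
Final time: 4:53

Final answer: 4:53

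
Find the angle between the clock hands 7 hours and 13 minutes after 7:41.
First find the time 7 hours and 13 minutes after 7:41.
Total minutes: 7 x 60 + 41 + 7 x 60 + 13 = 894.
894 mod 720 = 174 minutes = 2:54.
Now compute the angle at 2:54:
Hour hand: 2 x 30 + 54 x 0.5 = 87 degrees
Minute hand: 54 x 6 = 324 degrees
Difference: |87 - 324| = 237 degrees
Smaller angle: 360 - 237 = 123 degrees

Final answer: 123 degrees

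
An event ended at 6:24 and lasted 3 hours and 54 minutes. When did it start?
Starting time: 6:24 = 384 total minutes past 12:00
Subtracting: 3 hours and 54 minutes = 234 minutes
384 - 234 = 150 minutes
= 2 hours and 30 minutes past 12:00 = 2:30

Final answer: 2:30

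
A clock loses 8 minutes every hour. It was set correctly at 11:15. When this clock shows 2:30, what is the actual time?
For every 60 true minutes, the faulty clock advances 52 minutes, so 1 faulty-clock minute corresponds to 60/52 true minutes.
From 11:15 to 2:30 on the faulty dial is 195 minutes.
True elapsed: 195 x 60/52 = 225 minutes = 3 hours and 45 minutes.
True time: 11:15 + 3 hours and 45 minutes = 3:00.

Final answer: 3:00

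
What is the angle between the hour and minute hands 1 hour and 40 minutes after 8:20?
First find the time 1 hour and 40 minutes after 8:20.
Total minutes: 8 x 60 + 20 + 1 x 60 + 40 = 600.
600 mod 720 = 600 minutes = 10:00.
Now compute the angle at 10:00:
Hour hand: 10 x 30 + 0 x 0.5 = 300 degrees
Minute hand: 0 x 6 = 0 degrees
Difference: |300 - 0| = 300 degrees
Smaller angle: 360 - 300 = 60 degrees

Final answer: 60 degrees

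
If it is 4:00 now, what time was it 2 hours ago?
Starting time: 4:00 = 240 total minutes past 12:00
Subtracting: 2 hours = 120 minutes
240 - 120 = 120 minutes
= 2 hours past 12:00 = 2:00

Final answer: 2:00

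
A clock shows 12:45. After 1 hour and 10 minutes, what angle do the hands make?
First find the time 1 hour and 10 minutes after 12:45.
Total minutes: 12 x 60 + 45 + 1 x 60 + 10 = 835.
835 mod 720 = 115 minutes = 1:55.
Now compute the angle at 1:55:
Hour hand: 1 x 30 + 55 x 0.5 = 57.5 degrees
Minute hand: 55 x 6 = 330 degrees
Difference: |57.5 - 330| = 272.5 degrees
Smaller angle: 360 - 272.5 = 87.5 degrees

Final answer: 87.5 degrees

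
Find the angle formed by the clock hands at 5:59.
Hour hand position: 5 x 30 + 59 x 0.5 = 179.5 degrees
Minute hand position: 59 x 6 = 354 degrees
Difference: |179.5 - 354| = 174.5 degrees
The angle between the hands is 174.5 degrees

Final answer: 174.5 degrees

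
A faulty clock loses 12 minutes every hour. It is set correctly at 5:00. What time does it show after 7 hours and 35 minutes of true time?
For every 60 true minutes, the faulty clock advances 60 - 12 = 48 minutes.
True elapsed: 7 hours and 35 minutes = 455 minutes.
Faulty clock advances: 455 x 48/60 = 364 minutes (drift: 91 minutes behind).
Shown time: 5:00 + 364 minutes = 11:04.

Final answer: 11:04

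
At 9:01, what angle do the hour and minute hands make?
Hour hand position: 9 x 30 + 1 x 0.5 = 270.5 degrees
Minute hand position: 1 x 6 = 6 degrees
Difference: |270.5 - 6| = 264.5 degrees
Since 264.5 > 180, the smaller angle is 360 - 264.5 = 95.5 degrees

Final answer: 95.5 degrees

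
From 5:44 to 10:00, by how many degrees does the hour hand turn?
The hour hand moves 0.5 degrees per minute.
Time elapsed: 10:00 - 5:44 = 256 minutes
Angular displacement: 256 x 0.5 = 128 degrees

Final answer: 128 degrees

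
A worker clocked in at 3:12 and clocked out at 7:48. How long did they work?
From 3:12 to 7:48:
(7 x 60 + 48) - (3 x 60 + 12) = 468 - 192 = 276 minutes
= 4 hours and 36 minutes

Final answer: 4 hours and 36 minutes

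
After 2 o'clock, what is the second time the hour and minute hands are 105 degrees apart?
At t minutes past 2:00, the hour hand is at 30 x 2 + 0.5t degrees and the minute hand is at 6t degrees.
The smaller angle between them is 105 degrees when |30H - 5.5t| = 105 or |30H - 5.5t| = 255.
With H = 2, solve 30 x 2 - 5.5t = +/- target for each target:
  t = (30 x 2 - 105) / 5.5 = -8.18 (outside (0, 60))
  t = (30 x 2 + 105) / 5.5 = 30
  t = (30 x 2 - 255) / 5.5 = -35.45 (outside (0, 60))
  t = (30 x 2 + 255) / 5.5 = 57.27
Valid solutions in (0, 60): {30, 57.27} minutes.
The second occurrence is t = 57.27 minutes.
The hands form a 105-degree angle at 57.27 minutes past 2:00.

Final answer: 57.27 minutes past 2:00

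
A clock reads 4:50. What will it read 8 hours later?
Starting time: 4:50
Adding 0 minutes to 50 minutes: 50 + 0 = 50 minutes
Adding 8 hours: 4 + 8 = 12
Final time: 12:50

Final answer: 12:50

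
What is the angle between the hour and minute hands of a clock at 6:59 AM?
Hour hand position: 6 x 30 + 59 x 0.5 = 209.5 degrees
Minute hand position: 59 x 6 = 354 degrees
Difference: |209.5 - 354| = 144.5 degrees
The angle between the hands is 144.5 degrees

Final answer: 144.5 degrees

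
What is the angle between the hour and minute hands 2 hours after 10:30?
First find the time 2 hours after 10:30.
Total minutes: 10 x 60 + 30 + 2 x 60 + 0 = 750.
750 mod 720 = 30 minutes = 12:30.
Now compute the angle at 12:30:
Hour hand: 0 x 30 + 30 x 0.5 = 15 degrees
Minute hand: 30 x 6 = 180 degrees
Difference: |15 - 180| = 165 degrees
The angle is 165 degrees

Final answer: 165 degrees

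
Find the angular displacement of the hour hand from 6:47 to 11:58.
The hour hand moves 0.5 degrees per minute.
Time elapsed: 11:58 - 6:47 = 311 minutes
Angular displacement: 311 x 0.5 = 155.5 degrees

Final answer: 155.5 degrees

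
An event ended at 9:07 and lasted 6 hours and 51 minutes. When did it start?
Starting time: 9:07 = 547 total minutes past 12:00
Subtracting: 6 hours and 51 minutes = 411 minutes
547 - 411 = 136 minutes
= 2 hours and 16 minutes past 12:00 = 2:16

Final answer: 2:16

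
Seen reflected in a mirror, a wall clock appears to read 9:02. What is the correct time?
Reflection across the vertical (12-6) axis maps a hand at angle A degrees to (360 - A) degrees, which sends a reading of T minutes past 12:00 to (720 - T) minutes past 12:00.
Mirror reads 9:02 = 542 minutes past 12:00.
Actual time: (720 - 542) mod 720 = 178 minutes = 2:58.

Final answer: 2:58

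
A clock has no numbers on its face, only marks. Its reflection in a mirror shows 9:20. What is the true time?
Reflection across the vertical (12-6) axis maps a hand at angle A degrees to (360 - A) degrees, which sends a reading of T minutes past 12:00 to (720 - T) minutes past 12:00.
Mirror reads 9:20 = 560 minutes past 12:00.
Actual time: (720 - 560) mod 720 = 160 minutes = 2:40.

Final answer: 2:40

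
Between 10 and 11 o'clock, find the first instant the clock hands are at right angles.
At t minutes past 10:00, the hour hand is at 30 x 10 + 0.5t degrees and the minute hand is at 6t degrees.
The smaller angle between them is 90 degrees when |30H - 5.5t| = 90 or |30H - 5.5t| = 270.
With H = 10, solve 30 x 10 - 5.5t = +/- target for each target:
  t = (30 x 10 - 90) / 5.5 = 38.18
  t = (30 x 10 + 90) / 5.5 = 70.91 (outside (0, 60))
  t = (30 x 10 - 270) / 5.5 = 5.45
  t = (30 x 10 + 270) / 5.5 = 103.64 (outside (0, 60))
Valid solutions in (0, 60): {5.45, 38.18} minutes.
First occurrence: t = 5.45 minutes.
The hands are at right angles at 5.45 minutes past 10:00.

Final answer: 5.45 minutes past 10:00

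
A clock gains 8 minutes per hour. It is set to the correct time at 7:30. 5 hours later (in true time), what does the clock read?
For every 60 true minutes, the faulty clock advances 60 + 8 = 68 minutes.
True elapsed: 5 hours = 300 minutes.
Faulty clock advances: 300 x 68/60 = 340 minutes (drift: 40 minutes ahead).
Shown time: 7:30 + 340 minutes = 1:10.

Final answer: 1:10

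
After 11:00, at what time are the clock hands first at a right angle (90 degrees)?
At t minutes past 11:00, the hour hand is at 30 x 11 + 0.5t degrees and the minute hand is at 6t degrees.
The smaller angle between them is 90 degrees when |30H - 5.5t| = 90 or |30H - 5.5t| = 270.
With H = 11, solve 30 x 11 - 5.5t = +/- target for each target:
  t = (30 x 11 - 90) / 5.5 = 43.64
  t = (30 x 11 + 90) / 5.5 = 76.36 (outside (0, 60))
  t = (30 x 11 - 270) / 5.5 = 10.91
  t = (30 x 11 + 270) / 5.5 = 109.09 (outside (0, 60))
Valid solutions in (0, 60): {10.91, 43.64} minutes.
First occurrence: t = 10.91 minutes.
The hands are at right angles at 10.91 minutes past 11:00.

Final answer: 10.91 minutes past 11:00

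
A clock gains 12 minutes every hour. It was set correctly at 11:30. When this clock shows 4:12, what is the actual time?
For every 60 true minutes, the faulty clock advances 72 minutes, so 1 faulty-clock minute corresponds to 60/72 true minutes.
From 11:30 to 4:12 on the faulty dial is 282 minutes.
True elapsed: 282 x 60/72 = 235 minutes = 3 hours and 55 minutes.
True time: 11:30 + 3 hours and 55 minutes = 3:25.

Final answer: 3:25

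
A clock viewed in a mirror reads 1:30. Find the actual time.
Reflection across the vertical (12-6) axis maps a hand at angle A degrees to (360 - A) degrees, which sends a reading of T minutes past 12:00 to (720 - T) minutes past 12:00.
Mirror reads 1:30 = 90 minutes past 12:00.
Actual time: (720 - 90) mod 720 = 630 minutes = 10:30.

Final answer: 10:30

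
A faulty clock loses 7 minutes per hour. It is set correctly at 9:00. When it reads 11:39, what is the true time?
For every 60 true minutes, the faulty clock advances 53 minutes, so 1 faulty-clock minute corresponds to 60/53 true minutes.
From 9:00 to 11:39 on the faulty dial is 159 minutes.
True elapsed: 159 x 60/53 = 180 minutes = 3 hours.
True time: 9:00 + 3 hours = 12:00.

Final answer: 12:00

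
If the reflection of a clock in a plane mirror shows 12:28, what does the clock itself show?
Reflection across the vertical (12-6) axis maps a hand at angle A degrees to (360 - A) degrees, which sends a reading of T minutes past 12:00 to (720 - T) minutes past 12:00.
Mirror reads 12:28 = 28 minutes past 12:00.
Actual time: (720 - 28) mod 720 = 692 minutes = 11:32.

Final answer: 11:32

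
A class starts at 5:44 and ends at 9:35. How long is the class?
From 5:44 to 9:35:
(9 x 60 + 35) - (5 x 60 + 44) = 575 - 344 = 231 minutes
= 3 hours and 51 minutes

Final answer: 3 hours and 51 minutes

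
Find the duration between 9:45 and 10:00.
From 9:45 to 10:00:
(10 x 60 + 0) - (9 x 60 + 45) = 600 - 585 = 15 minutes
= 15 minutes

Final answer: 15 minutes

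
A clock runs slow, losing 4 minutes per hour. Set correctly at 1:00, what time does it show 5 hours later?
For every 60 true minutes, the faulty clock advances 60 - 4 = 56 minutes.
True elapsed: 5 hours = 300 minutes.
Faulty clock advances: 300 x 56/60 = 280 minutes (drift: 20 minutes behind).
Shown time: 1:00 + 280 minutes = 5:40.

Final answer: 5:40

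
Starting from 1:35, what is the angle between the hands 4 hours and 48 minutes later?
First find the time 4 hours and 48 minutes after 1:35.
Total minutes: 1 x 60 + 35 + 4 x 60 + 48 = 383.
383 mod 720 = 383 minutes = 6:23.
Now compute the angle at 6:23:
Hour hand: 6 x 30 + 23 x 0.5 = 191.5 degrees
Minute hand: 23 x 6 = 138 degrees
Difference: |191.5 - 138| = 53.5 degrees
The angle is 53.5 degrees

Final answer: 53.5 degrees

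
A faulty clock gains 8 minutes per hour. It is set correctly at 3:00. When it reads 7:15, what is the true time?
For every 60 true minutes, the faulty clock advances 68 minutes, so 1 faulty-clock minute corresponds to 60/68 true minutes.
From 3:00 to 7:15 on the faulty dial is 255 minutes.
True elapsed: 255 x 60/68 = 225 minutes = 3 hours and 45 minutes.
True time: 3:00 + 3 hours and 45 minutes = 6:45.

Final answer: 6:45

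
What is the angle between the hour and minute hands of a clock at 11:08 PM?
Hour hand position: 11 x 30 + 8 x 0.5 = 334 degrees
Minute hand position: 8 x 6 = 48 degrees
Difference: |334 - 48| = 286 degrees
Since 286 > 180, the smaller angle is 360 - 286 = 74 degrees

Final answer: 74 degrees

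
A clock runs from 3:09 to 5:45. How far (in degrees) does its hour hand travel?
The hour hand moves 0.5 degrees per minute.
Time elapsed: 5:45 - 3:09 = 156 minutes
Angular displacement: 156 x 0.5 = 78 degrees

Final answer: 78 degrees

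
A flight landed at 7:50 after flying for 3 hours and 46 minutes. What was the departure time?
Starting time: 7:50 = 470 total minutes past 12:00
Subtracting: 3 hours and 46 minutes = 226 minutes
470 - 226 = 244 minutes
= 4 hours and 4 minutes past 12:00 = 4:04

Final answer: 4:04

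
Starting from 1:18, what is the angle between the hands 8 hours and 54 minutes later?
First find the time 8 hours and 54 minutes after 1:18.
Total minutes: 1 x 60 + 18 + 8 x 60 + 54 = 612.
612 mod 720 = 612 minutes = 10:12.
Now compute the angle at 10:12:
Hour hand: 10 x 30 + 12 x 0.5 = 306 degrees
Minute hand: 12 x 6 = 72 degrees
Difference: |306 - 72| = 234 degrees
Smaller angle: 360 - 234 = 126 degrees

Final answer: 126 degrees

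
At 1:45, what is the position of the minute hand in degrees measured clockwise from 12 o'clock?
The minute hand moves 6 degrees per minute.
At 1:45: 45 x 6 = 270 degrees

Final answer: 270 degrees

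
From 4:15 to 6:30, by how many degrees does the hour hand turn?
The hour hand moves 0.5 degrees per minute.
Time elapsed: 6:30 - 4:15 = 135 minutes
Angular displacement: 135 x 0.5 = 67.5 degrees

Final answer: 67.5 degrees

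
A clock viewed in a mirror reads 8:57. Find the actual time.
Reflection across the vertical (12-6) axis maps a hand at angle A degrees to (360 - A) degrees, which sends a reading of T minutes past 12:00 to (720 - T) minutes past 12:00.
Mirror reads 8:57 = 537 minutes past 12:00.
Actual time: (720 - 537) mod 720 = 183 minutes = 3:03.

Final answer: 3:03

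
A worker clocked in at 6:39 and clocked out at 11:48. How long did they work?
From 6:39 to 11:48:
(11 x 60 + 48) - (6 x 60 + 39) = 708 - 399 = 309 minutes
= 5 hours and 9 minutes

Final answer: 5 hours and 9 minutes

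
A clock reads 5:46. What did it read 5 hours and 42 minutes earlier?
Starting time: 5:46 = 346 total minutes past 12:00
Subtracting: 5 hours and 42 minutes = 342 minutes
346 - 342 = 4 minutes
= 4 minutes past 12:00 = 12:04

Final answer: 12:04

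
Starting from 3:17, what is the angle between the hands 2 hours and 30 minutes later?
First find the time 2 hours and 30 minutes after 3:17.
Total minutes: 3 x 60 + 17 + 2 x 60 + 30 = 347.
347 mod 720 = 347 minutes = 5:47.
Now compute the angle at 5:47:
Hour hand: 5 x 30 + 47 x 0.5 = 173.5 degrees
Minute hand: 47 x 6 = 282 degrees
Difference: |173.5 - 282| = 108.5 degrees
The angle is 108.5 degrees

Final answer: 108.5 degrees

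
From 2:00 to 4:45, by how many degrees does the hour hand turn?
The hour hand moves 0.5 degrees per minute.
Time elapsed: 4:45 - 2:00 = 165 minutes
Angular displacement: 165 x 0.5 = 82.5 degrees

Final answer: 82.5 degrees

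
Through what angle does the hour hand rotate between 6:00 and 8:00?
The hour hand moves 0.5 degrees per minute.
Time elapsed: 8:00 - 6:00 = 120 minutes
Angular displacement: 120 x 0.5 = 60 degrees

Final answer: 60 degrees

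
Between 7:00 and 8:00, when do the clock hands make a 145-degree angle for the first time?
At t minutes past 7:00, the hour hand is at 30 x 7 + 0.5t degrees and the minute hand is at 6t degrees.
The smaller angle between them is 145 degrees when |30H - 5.5t| = 145 or |30H - 5.5t| = 215.
With H = 7, solve 30 x 7 - 5.5t = +/- target for each target:
  t = (30 x 7 - 145) / 5.5 = 11.82
  t = (30 x 7 + 145) / 5.5 = 64.55 (outside (0, 60))
  t = (30 x 7 - 215) / 5.5 = -0.91 (outside (0, 60))
  t = (30 x 7 + 215) / 5.5 = 77.27 (outside (0, 60))
Valid solutions in (0, 60): {11.82} minutes.
The first occurrence is t = 11.82 minutes.
The hands form a 145-degree angle at 11.82 minutes past 7:00.

Final answer: 11.82 minutes past 7:00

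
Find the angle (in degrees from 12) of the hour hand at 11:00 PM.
The hour hand moves 30 degrees per hour and 0.5 degrees per minute.
At 11:00: (11) x 30 + 0 x 0.5 = 330 + 0 = 330 degrees

Final answer: 330 degrees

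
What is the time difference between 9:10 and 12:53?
From 9:10 to 12:53:
(12 x 60 + 53) - (9 x 60 + 10) = 773 - 550 = 223 minutes
= 3 hours and 43 minutes

Final answer: 3 hours and 43 minutes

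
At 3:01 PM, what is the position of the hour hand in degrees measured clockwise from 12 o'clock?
The hour hand moves 30 degrees per hour and 0.5 degrees per minute.
At 3:01: (3) x 30 + 1 x 0.5 = 90 + 0.5 = 90.5 degrees

Final answer: 90.5 degrees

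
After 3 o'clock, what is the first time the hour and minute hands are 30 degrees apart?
At t minutes past 3:00, the hour hand is at 30 x 3 + 0.5t degrees and the minute hand is at 6t degrees.
The smaller angle between them is 30 degrees when |30H - 5.5t| = 30 or |30H - 5.5t| = 330.
With H = 3, solve 30 x 3 - 5.5t = +/- target for each target:
  t = (30 x 3 - 30) / 5.5 = 10.91
  t = (30 x 3 + 30) / 5.5 = 21.82
  t = (30 x 3 - 330) / 5.5 = -43.64 (outside (0, 60))
  t = (30 x 3 + 330) / 5.5 = 76.36 (outside (0, 60))
Valid solutions in (0, 60): {10.91, 21.82} minutes.
The first occurrence is t = 10.91 minutes.
The hands form a 30-degree angle at 10.91 minutes past 3:00.

Final answer: 10.91 minutes past 3:00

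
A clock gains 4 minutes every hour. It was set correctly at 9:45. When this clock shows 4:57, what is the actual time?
For every 60 true minutes, the faulty clock advances 64 minutes, so 1 faulty-clock minute corresponds to 60/64 true minutes.
From 9:45 to 4:57 on the faulty dial is 432 minutes.
True elapsed: 432 x 60/64 = 405 minutes = 6 hours and 45 minutes.
True time: 9:45 + 6 hours and 45 minutes = 4:30.

Final answer: 4:30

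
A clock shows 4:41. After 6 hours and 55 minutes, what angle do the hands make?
First find the time 6 hours and 55 minutes after 4:41.
Total minutes: 4 x 60 + 41 + 6 x 60 + 55 = 696.
696 mod 720 = 696 minutes = 11:36.
Now compute the angle at 11:36:
Hour hand: 11 x 30 + 36 x 0.5 = 348 degrees
Minute hand: 36 x 6 = 216 degrees
Difference: |348 - 216| = 132 degrees
The angle is 132 degrees

Final answer: 132 degrees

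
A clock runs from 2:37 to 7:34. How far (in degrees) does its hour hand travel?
The hour hand moves 0.5 degrees per minute.
Time elapsed: 7:34 - 2:37 = 297 minutes
Angular displacement: 297 x 0.5 = 148.5 degrees

Final answer: 148.5 degrees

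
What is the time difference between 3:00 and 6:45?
From 3:00 to 6:45:
(6 x 60 + 45) - (3 x 60 + 0) = 405 - 180 = 225 minutes
= 3 hours and 45 minutes

Final answer: 3 hours and 45 minutes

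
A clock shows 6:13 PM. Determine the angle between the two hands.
Hour hand position: 6 x 30 + 13 x 0.5 = 186.5 degrees
Minute hand position: 13 x 6 = 78 degrees
Difference: |186.5 - 78| = 108.5 degrees
The angle between the hands is 108.5 degrees

Final answer: 108.5 degrees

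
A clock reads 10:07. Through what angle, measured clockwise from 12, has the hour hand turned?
The hour hand moves 30 degrees per hour and 0.5 degrees per minute.
At 10:07: (10) x 30 + 7 x 0.5 = 300 + 3.5 = 303.5 degrees

Final answer: 303.5 degrees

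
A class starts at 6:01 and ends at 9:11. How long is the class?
From 6:01 to 9:11:
(9 x 60 + 11) - (6 x 60 + 1) = 551 - 361 = 190 minutes
= 3 hours and 10 minutes

Final answer: 3 hours and 10 minutes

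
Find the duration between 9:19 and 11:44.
From 9:19 to 11:44:
(11 x 60 + 44) - (9 x 60 + 19) = 704 - 559 = 145 minutes
= 2 hours and 25 minutes

Final answer: 2 hours and 25 minutes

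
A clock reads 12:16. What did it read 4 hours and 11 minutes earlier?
Starting time: 12:16 = 16 total minutes past 12:00
Subtracting: 4 hours and 11 minutes = 251 minutes
16 - 251 = -235 (negative, add 12 hours = 720) = 485 minutes
= 8 hours and 5 minutes past 12:00 = 8:05

Final answer: 8:05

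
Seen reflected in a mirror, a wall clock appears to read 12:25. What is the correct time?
Reflection across the vertical (12-6) axis maps a hand at angle A degrees to (360 - A) degrees, which sends a reading of T minutes past 12:00 to (720 - T) minutes past 12:00.
Mirror reads 12:25 = 25 minutes past 12:00.
Actual time: (720 - 25) mod 720 = 695 minutes = 11:35.

Final answer: 11:35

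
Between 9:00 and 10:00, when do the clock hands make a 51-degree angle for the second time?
At t minutes past 9:00, the hour hand is at 30 x 9 + 0.5t degrees and the minute hand is at 6t degrees.
The smaller angle between them is 51 degrees when |30H - 5.5t| = 51 or |30H - 5.5t| = 309.
With H = 9, solve 30 x 9 - 5.5t = +/- target for each target:
  t = (30 x 9 - 51) / 5.5 = 39.82
  t = (30 x 9 + 51) / 5.5 = 58.36
  t = (30 x 9 - 309) / 5.5 = -7.09 (outside (0, 60))
  t = (30 x 9 + 309) / 5.5 = 105.27 (outside (0, 60))
Valid solutions in (0, 60): {39.82, 58.36} minutes.
The second occurrence is t = 58.36 minutes.
The hands form a 51-degree angle at 58.36 minutes past 9:00.

Final answer: 58.36 minutes past 9:00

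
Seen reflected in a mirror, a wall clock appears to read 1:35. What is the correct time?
Reflection across the vertical (12-6) axis maps a hand at angle A degrees to (360 - A) degrees, which sends a reading of T minutes past 12:00 to (720 - T) minutes past 12:00.
Mirror reads 1:35 = 95 minutes past 12:00.
Actual time: (720 - 95) mod 720 = 625 minutes = 10:25.

Final answer: 10:25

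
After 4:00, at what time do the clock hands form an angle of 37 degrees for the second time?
At t minutes past 4:00, the hour hand is at 30 x 4 + 0.5t degrees and the minute hand is at 6t degrees.
The smaller angle between them is 37 degrees when |30H - 5.5t| = 37 or |30H - 5.5t| = 323.
With H = 4, solve 30 x 4 - 5.5t = +/- target for each target:
  t = (30 x 4 - 37) / 5.5 = 15.09
  t = (30 x 4 + 37) / 5.5 = 28.55
  t = (30 x 4 - 323) / 5.5 = -36.91 (outside (0, 60))
  t = (30 x 4 + 323) / 5.5 = 80.55 (outside (0, 60))
Valid solutions in (0, 60): {15.09, 28.55} minutes.
The second occurrence is t = 28.55 minutes.
The hands form a 37-degree angle at 28.55 minutes past 4:00.

Final answer: 28.55 minutes past 4:00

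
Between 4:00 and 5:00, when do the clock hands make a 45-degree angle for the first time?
At t minutes past 4:00, the hour hand is at 30 x 4 + 0.5t degrees and the minute hand is at 6t degrees.
The smaller angle between them is 45 degrees when |30H - 5.5t| = 45 or |30H - 5.5t| = 315.
With H = 4, solve 30 x 4 - 5.5t = +/- target for each target:
  t = (30 x 4 - 45) / 5.5 = 13.64
  t = (30 x 4 + 45) / 5.5 = 30
  t = (30 x 4 - 315) / 5.5 = -35.45 (outside (0, 60))
  t = (30 x 4 + 315) / 5.5 = 79.09 (outside (0, 60))
Valid solutions in (0, 60): {13.64, 30} minutes.
The first occurrence is t = 13.64 minutes.
The hands form a 45-degree angle at 13.64 minutes past 4:00.

Final answer: 13.64 minutes past 4:00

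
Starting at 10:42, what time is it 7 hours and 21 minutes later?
Starting time: 10:42
Adding 21 minutes to 42 minutes: 42 + 21 = 63 minutes = 1 hour and 3 minutes
Adding 7 hours: 10 + 7 + 1 (carry) = 18 - 12 = 6
Final time: 6:03

Final answer: 6:03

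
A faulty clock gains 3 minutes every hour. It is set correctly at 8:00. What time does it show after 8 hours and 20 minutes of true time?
For every 60 true minutes, the faulty clock advances 60 + 3 = 63 minutes.
True elapsed: 8 hours and 20 minutes = 500 minutes.
Faulty clock advances: 500 x 63/60 = 525 minutes (drift: 25 minutes ahead).
Shown time: 8:00 + 525 minutes = 4:45.

Final answer: 4:45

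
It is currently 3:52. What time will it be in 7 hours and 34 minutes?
Starting time: 3:52
Adding 34 minutes to 52 minutes: 52 + 34 = 86 minutes = 1 hour and 26 minutes
Adding 7 hours: 3 + 7 + 1 (carry) = 11
Final time: 11:26

Final answer: 11:26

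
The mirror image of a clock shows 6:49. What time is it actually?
Reflection across the vertical (12-6) axis maps a hand at angle A degrees to (360 - A) degrees, which sends a reading of T minutes past 12:00 to (720 - T) minutes past 12:00.
Mirror reads 6:49 = 409 minutes past 12:00.
Actual time: (720 - 409) mod 720 = 311 minutes = 5:11.

Final answer: 5:11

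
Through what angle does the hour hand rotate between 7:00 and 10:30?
The hour hand moves 0.5 degrees per minute.
Time elapsed: 10:30 - 7:00 = 210 minutes
Angular displacement: 210 x 0.5 = 105 degrees

Final answer: 105 degrees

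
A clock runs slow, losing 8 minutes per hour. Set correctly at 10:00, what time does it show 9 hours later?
For every 60 true minutes, the faulty clock advances 60 - 8 = 52 minutes.
True elapsed: 9 hours = 540 minutes.
Faulty clock advances: 540 x 52/60 = 468 minutes (drift: 72 minutes behind).
Shown time: 10:00 + 468 minutes = 5:48.

Final answer: 5:48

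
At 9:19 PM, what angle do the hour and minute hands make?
Hour hand position: 9 x 30 + 19 x 0.5 = 279.5 degrees
Minute hand position: 19 x 6 = 114 degrees
Difference: |279.5 - 114| = 165.5 degrees
The angle between the hands is 165.5 degrees

Final answer: 165.5 degrees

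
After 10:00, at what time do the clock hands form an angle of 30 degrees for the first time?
At t minutes past 10:00, the hour hand is at 30 x 10 + 0.5t degrees and the minute hand is at 6t degrees.
The smaller angle between them is 30 degrees when |30H - 5.5t| = 30 or |30H - 5.5t| = 330.
With H = 10, solve 30 x 10 - 5.5t = +/- target for each target:
  t = (30 x 10 - 30) / 5.5 = 49.09
  t = (30 x 10 + 30) / 5.5 = 60 (outside (0, 60))
  t = (30 x 10 - 330) / 5.5 = -5.45 (outside (0, 60))
  t = (30 x 10 + 330) / 5.5 = 114.55 (outside (0, 60))
Valid solutions in (0, 60): {49.09} minutes.
The first occurrence is t = 49.09 minutes.
The hands form a 30-degree angle at 49.09 minutes past 10:00.

Final answer: 49.09 minutes past 10:00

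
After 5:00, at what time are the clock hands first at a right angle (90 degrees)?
At t minutes past 5:00, the hour hand is at 30 x 5 + 0.5t degrees and the minute hand is at 6t degrees.
The smaller angle between them is 90 degrees when |30H - 5.5t| = 90 or |30H - 5.5t| = 270.
With H = 5, solve 30 x 5 - 5.5t = +/- target for each target:
  t = (30 x 5 - 90) / 5.5 = 10.91
  t = (30 x 5 + 90) / 5.5 = 43.64
  t = (30 x 5 - 270) / 5.5 = -21.82 (outside (0, 60))
  t = (30 x 5 + 270) / 5.5 = 76.36 (outside (0, 60))
Valid solutions in (0, 60): {10.91, 43.64} minutes.
First occurrence: t = 10.91 minutes.
The hands are at right angles at 10.91 minutes past 5:00.

Final answer: 10.91 minutes past 5:00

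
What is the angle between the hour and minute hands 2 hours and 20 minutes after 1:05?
First find the time 2 hours and 20 minutes after 1:05.
Total minutes: 1 x 60 + 5 + 2 x 60 + 20 = 205.
205 mod 720 = 205 minutes = 3:25.
Now compute the angle at 3:25:
Hour hand: 3 x 30 + 25 x 0.5 = 102.5 degrees
Minute hand: 25 x 6 = 150 degrees
Difference: |102.5 - 150| = 47.5 degrees
The angle is 47.5 degrees

Final answer: 47.5 degrees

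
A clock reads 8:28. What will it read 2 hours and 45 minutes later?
Starting time: 8:28
Adding 45 minutes to 28 minutes: 28 + 45 = 73 minutes = 1 hour and 13 minutes
Adding 2 hours: 8 + 2 + 1 (carry) = 11
Final time: 11:13

Final answer: 11:13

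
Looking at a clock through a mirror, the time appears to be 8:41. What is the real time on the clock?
Reflection across the vertical (12-6) axis maps a hand at angle A degrees to (360 - A) degrees, which sends a reading of T minutes past 12:00 to (720 - T) minutes past 12:00.
Mirror reads 8:41 = 521 minutes past 12:00.
Actual time: (720 - 521) mod 720 = 199 minutes = 3:19.

Final answer: 3:19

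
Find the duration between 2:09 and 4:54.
From 2:09 to 4:54:
(4 x 60 + 54) - (2 x 60 + 9) = 294 - 129 = 165 minutes
= 2 hours and 45 minutes

Final answer: 2 hours and 45 minutes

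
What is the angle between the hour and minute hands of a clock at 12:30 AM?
Hour hand position: 0 x 30 + 30 x 0.5 = 15 degrees
Minute hand position: 30 x 6 = 180 degrees
Difference: |15 - 180| = 165 degrees
The angle between the hands is 165 degrees

Final answer: 165 degrees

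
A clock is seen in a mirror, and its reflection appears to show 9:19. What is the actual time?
Reflection across the vertical (12-6) axis maps a hand at angle A degrees to (360 - A) degrees, which sends a reading of T minutes past 12:00 to (720 - T) minutes past 12:00.
Mirror reads 9:19 = 559 minutes past 12:00.
Actual time: (720 - 559) mod 720 = 161 minutes = 2:41.

Final answer: 2:41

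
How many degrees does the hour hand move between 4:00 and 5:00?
The hour hand moves 0.5 degrees per minute.
Time elapsed: 5:00 - 4:00 = 60 minutes
Angular displacement: 60 x 0.5 = 30 degrees

Final answer: 30 degrees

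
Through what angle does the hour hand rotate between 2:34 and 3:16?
The hour hand moves 0.5 degrees per minute.
Time elapsed: 3:16 - 2:34 = 42 minutes
Angular displacement: 42 x 0.5 = 21 degrees

Final answer: 21 degrees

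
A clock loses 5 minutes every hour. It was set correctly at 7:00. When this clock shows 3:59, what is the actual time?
For every 60 true minutes, the faulty clock advances 55 minutes, so 1 faulty-clock minute corresponds to 60/55 true minutes.
From 7:00 to 3:59 on the faulty dial is 539 minutes.
True elapsed: 539 x 60/55 = 588 minutes = 9 hours and 48 minutes.
True time: 7:00 + 9 hours and 48 minutes = 4:48.

Final answer: 4:48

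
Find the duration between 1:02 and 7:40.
From 1:02 to 7:40:
(7 x 60 + 40) - (1 x 60 + 2) = 460 - 62 = 398 minutes
= 6 hours and 38 minutes

Final answer: 6 hours and 38 minutes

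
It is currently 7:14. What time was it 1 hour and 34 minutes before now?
Starting time: 7:14 = 434 total minutes past 12:00
Subtracting: 1 hour and 34 minutes = 94 minutes
434 - 94 = 340 minutes
= 5 hours and 40 minutes past 12:00 = 5:40

Final answer: 5:40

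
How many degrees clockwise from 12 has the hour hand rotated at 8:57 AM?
The hour hand moves 30 degrees per hour and 0.5 degrees per minute.
At 8:57: (8) x 30 + 57 x 0.5 = 240 + 28.5 = 268.5 degrees

Final answer: 268.5 degrees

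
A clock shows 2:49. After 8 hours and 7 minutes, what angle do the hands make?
First find the time 8 hours and 7 minutes after 2:49.
Total minutes: 2 x 60 + 49 + 8 x 60 + 7 = 656.
656 mod 720 = 656 minutes = 10:56.
Now compute the angle at 10:56:
Hour hand: 10 x 30 + 56 x 0.5 = 328 degrees
Minute hand: 56 x 6 = 336 degrees
Difference: |328 - 336| = 8 degrees
The angle is 8 degrees

Final answer: 8 degrees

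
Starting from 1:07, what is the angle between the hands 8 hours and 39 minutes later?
First find the time 8 hours and 39 minutes after 1:07.
Total minutes: 1 x 60 + 7 + 8 x 60 + 39 = 586.
586 mod 720 = 586 minutes = 9:46.
Now compute the angle at 9:46:
Hour hand: 9 x 30 + 46 x 0.5 = 293 degrees
Minute hand: 46 x 6 = 276 degrees
Difference: |293 - 276| = 17 degrees
The angle is 17 degrees

Final answer: 17 degrees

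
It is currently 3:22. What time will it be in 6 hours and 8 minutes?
Starting time: 3:22
Adding 8 minutes to 22 minutes: 22 + 8 = 30 minutes
Adding 6 hours: 3 + 6 = 9
Final time: 9:30

Final answer: 9:30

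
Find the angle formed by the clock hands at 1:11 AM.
Hour hand position: 1 x 30 + 11 x 0.5 = 35.5 degrees
Minute hand position: 11 x 6 = 66 degrees
Difference: |35.5 - 66| = 30.5 degrees
The angle between the hands is 30.5 degrees

Final answer: 30.5 degrees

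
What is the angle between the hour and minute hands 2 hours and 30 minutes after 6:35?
First find the time 2 hours and 30 minutes after 6:35.
Total minutes: 6 x 60 + 35 + 2 x 60 + 30 = 545.
545 mod 720 = 545 minutes = 9:05.
Now compute the angle at 9:05:
Hour hand: 9 x 30 + 5 x 0.5 = 272.5 degrees
Minute hand: 5 x 6 = 30 degrees
Difference: |272.5 - 30| = 242.5 degrees
Smaller angle: 360 - 242.5 = 117.5 degrees

Final answer: 117.5 degrees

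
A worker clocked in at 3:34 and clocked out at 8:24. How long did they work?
From 3:34 to 8:24:
(8 x 60 + 24) - (3 x 60 + 34) = 504 - 214 = 290 minutes
= 4 hours and 50 minutes

Final answer: 4 hours and 50 minutes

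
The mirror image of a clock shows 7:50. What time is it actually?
Reflection across the vertical (12-6) axis maps a hand at angle A degrees to (360 - A) degrees, which sends a reading of T minutes past 12:00 to (720 - T) minutes past 12:00.
Mirror reads 7:50 = 470 minutes past 12:00.
Actual time: (720 - 470) mod 720 = 250 minutes = 4:10.

Final answer: 4:10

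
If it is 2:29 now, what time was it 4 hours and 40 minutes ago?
Starting time: 2:29 = 149 total minutes past 12:00
Subtracting: 4 hours and 40 minutes = 280 minutes
149 - 280 = -131 (negative, add 12 hours = 720) = 589 minutes
= 9 hours and 49 minutes past 12:00 = 9:49

Final answer: 9:49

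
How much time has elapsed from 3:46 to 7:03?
From 3:46 to 7:03:
(7 x 60 + 3) - (3 x 60 + 46) = 423 - 226 = 197 minutes
= 3 hours and 17 minutes

Final answer: 3 hours and 17 minutes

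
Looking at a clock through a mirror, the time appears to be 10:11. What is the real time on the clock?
Reflection across the vertical (12-6) axis maps a hand at angle A degrees to (360 - A) degrees, which sends a reading of T minutes past 12:00 to (720 - T) minutes past 12:00.
Mirror reads 10:11 = 611 minutes past 12:00.
Actual time: (720 - 611) mod 720 = 109 minutes = 1:49.

Final answer: 1:49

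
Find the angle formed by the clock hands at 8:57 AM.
Hour hand position: 8 x 30 + 57 x 0.5 = 268.5 degrees
Minute hand position: 57 x 6 = 342 degrees
Difference: |268.5 - 342| = 73.5 degrees
The angle between the hands is 73.5 degrees

Final answer: 73.5 degrees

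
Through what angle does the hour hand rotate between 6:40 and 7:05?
The hour hand moves 0.5 degrees per minute.
Time elapsed: 7:05 - 6:40 = 25 minutes
Angular displacement: 25 x 0.5 = 12.5 degrees

Final answer: 12.5 degrees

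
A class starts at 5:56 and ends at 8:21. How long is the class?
From 5:56 to 8:21:
(8 x 60 + 21) - (5 x 60 + 56) = 501 - 356 = 145 minutes
= 2 hours and 25 minutes

Final answer: 2 hours and 25 minutes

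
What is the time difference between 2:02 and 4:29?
From 2:02 to 4:29:
(4 x 60 + 29) - (2 x 60 + 2) = 269 - 122 = 147 minutes
= 2 hours and 27 minutes

Final answer: 2 hours and 27 minutes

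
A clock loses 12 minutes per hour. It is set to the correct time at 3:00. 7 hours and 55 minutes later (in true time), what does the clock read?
For every 60 true minutes, the faulty clock advances 60 - 12 = 48 minutes.
True elapsed: 7 hours and 55 minutes = 475 minutes.
Faulty clock advances: 475 x 48/60 = 380 minutes (drift: 95 minutes behind).
Shown time: 3:00 + 380 minutes = 9:20.

Final answer: 9:20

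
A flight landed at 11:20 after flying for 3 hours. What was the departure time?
Starting time: 11:20 = 680 total minutes past 12:00
Subtracting: 3 hours = 180 minutes
680 - 180 = 500 minutes
= 8 hours and 20 minutes past 12:00 = 8:20

Final answer: 8:20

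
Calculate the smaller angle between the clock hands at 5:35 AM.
Hour hand position: 5 x 30 + 35 x 0.5 = 167.5 degrees
Minute hand position: 35 x 6 = 210 degrees
Difference: |167.5 - 210| = 42.5 degrees
The angle between the hands is 42.5 degrees

Final answer: 42.5 degrees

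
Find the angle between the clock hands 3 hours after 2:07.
First find the time 3 hours after 2:07.
Total minutes: 2 x 60 + 7 + 3 x 60 + 0 = 307.
307 mod 720 = 307 minutes = 5:07.
Now compute the angle at 5:07:
Hour hand: 5 x 30 + 7 x 0.5 = 153.5 degrees
Minute hand: 7 x 6 = 42 degrees
Difference: |153.5 - 42| = 111.5 degrees
The angle is 111.5 degrees

Final answer: 111.5 degrees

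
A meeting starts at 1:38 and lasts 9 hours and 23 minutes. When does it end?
Starting time: 1:38
Adding 23 minutes to 38 minutes: 38 + 23 = 61 minutes = 1 hour and 1 minute
Adding 9 hours: 1 + 9 + 1 (carry) = 11
Final time: 11:01

Final answer: 11:01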